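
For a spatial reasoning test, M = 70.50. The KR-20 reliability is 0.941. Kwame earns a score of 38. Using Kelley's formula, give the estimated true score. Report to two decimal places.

T̂ = ρX + (1 − ρ)μ
  = 0.941 × 38 + 0.059 × 70.50
  = 35.758 + 4.15950
  = 39.917
  ≈ 39.92

39.92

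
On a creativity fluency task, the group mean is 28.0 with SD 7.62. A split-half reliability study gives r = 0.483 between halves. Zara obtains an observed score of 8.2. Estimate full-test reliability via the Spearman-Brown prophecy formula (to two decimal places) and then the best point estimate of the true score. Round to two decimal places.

Spearman-Brown: ρ = 2r/(1 + r) = 2(0.483)/(1 + 0.483) = 0.9660/1.483 = 0.6514 → 0.65
Kelley's formula gives T̂ = 0.65·8.2 + 0.35·28.0 = 5.330 + 9.800 = 15.130.

15.13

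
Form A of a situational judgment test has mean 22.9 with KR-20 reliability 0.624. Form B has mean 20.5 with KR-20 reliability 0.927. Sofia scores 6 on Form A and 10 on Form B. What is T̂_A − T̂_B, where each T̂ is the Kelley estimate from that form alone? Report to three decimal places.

T̂_A = 0.624(6) + 0.376(22.9) = 12.35440
T̂_B = 0.927(10) + 0.073(20.5) = 10.76650
T̂_A − T̂_B = 1.58790

1.588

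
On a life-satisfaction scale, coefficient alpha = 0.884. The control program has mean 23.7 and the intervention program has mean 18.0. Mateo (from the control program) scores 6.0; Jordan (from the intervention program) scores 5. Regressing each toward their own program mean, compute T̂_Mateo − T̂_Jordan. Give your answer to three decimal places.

1.545

T̂_Mateo = 0.884(6.0) + 0.116(23.7) = 8.05320
T̂_Jordan = 0.884(5) + 0.116(18.0) = 6.50800
Difference = 8.05320 − 6.50800 = 1.54520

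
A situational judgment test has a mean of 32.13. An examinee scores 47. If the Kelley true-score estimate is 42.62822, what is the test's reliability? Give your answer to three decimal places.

0.706

T̂ = ρX + (1 − ρ)μ  ⇒  T̂ − μ = ρ(X − μ)
ρ = (T̂ − μ)/(X − μ) = (42.62822 − 32.13) / (47 − 32.13) = 10.49822 / 14.87 = 0.70600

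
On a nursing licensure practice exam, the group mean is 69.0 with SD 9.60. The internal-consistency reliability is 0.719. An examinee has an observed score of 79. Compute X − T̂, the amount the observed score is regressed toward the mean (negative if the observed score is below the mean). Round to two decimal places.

T̂ = 0.719(79) + 0.281(69.0) = 56.801 + 19.3890 = 76.1900 → 76.190
X − T̂ = 79 − 76.190 = 2.810 → 2.81

2.81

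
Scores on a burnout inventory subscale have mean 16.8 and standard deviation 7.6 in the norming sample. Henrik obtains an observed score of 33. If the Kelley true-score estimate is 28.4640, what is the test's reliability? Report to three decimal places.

0.720

T̂ = ρX + (1 − ρ)μ  ⇒  T̂ − μ = ρ(X − μ)
ρ = (T̂ − μ)/(X − μ) = (28.4640 − 16.8) / (33 − 16.8) = 11.6640 / 16.2 = 0.72000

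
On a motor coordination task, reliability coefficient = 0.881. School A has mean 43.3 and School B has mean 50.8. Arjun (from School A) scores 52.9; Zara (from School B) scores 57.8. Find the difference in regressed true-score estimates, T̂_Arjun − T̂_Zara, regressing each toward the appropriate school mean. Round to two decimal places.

T̂_Arjun = 0.881(52.9) + 0.119(43.3) = 51.7576
T̂_Zara = 0.881(57.8) + 0.119(50.8) = 56.9670
Difference = 51.7576 − 56.9670 = -5.2094

-5.21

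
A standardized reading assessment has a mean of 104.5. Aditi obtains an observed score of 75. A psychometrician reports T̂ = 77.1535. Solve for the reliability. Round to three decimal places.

T̂ = ρX + (1 − ρ)μ  ⇒  T̂ − μ = ρ(X − μ)
ρ = (T̂ − μ)/(X − μ) = (77.1535 − 104.5) / (75 − 104.5) = -27.3465 / -29.5 = 0.92700

0.927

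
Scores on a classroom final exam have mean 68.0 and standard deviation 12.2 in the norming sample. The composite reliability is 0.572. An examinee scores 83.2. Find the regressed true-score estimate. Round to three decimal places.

T̂ = 0.572(83.2) + 0.428(68.0) = 47.5904 + 29.1040 = 76.6944 → 76.694

76.694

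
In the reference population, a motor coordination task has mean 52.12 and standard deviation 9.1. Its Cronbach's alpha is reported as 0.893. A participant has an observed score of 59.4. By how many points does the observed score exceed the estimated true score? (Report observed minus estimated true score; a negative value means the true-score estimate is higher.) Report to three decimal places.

T̂ = 0.893(59.4) + 0.107(52.12) = 53.0442 + 5.57684 = 58.62104 → 58.6210
X − T̂ = 59.4 − 58.6210 = 0.7790 → 0.779

0.779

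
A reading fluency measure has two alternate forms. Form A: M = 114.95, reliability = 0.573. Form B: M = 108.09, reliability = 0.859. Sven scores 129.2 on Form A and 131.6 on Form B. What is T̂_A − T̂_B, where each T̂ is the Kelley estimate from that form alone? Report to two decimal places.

T̂_A = 0.573(129.2) + 0.427(114.95) = 123.1152
T̂_B = 0.859(131.6) + 0.141(108.09) = 128.2851
T̂_A − T̂_B = -5.1698

-5.17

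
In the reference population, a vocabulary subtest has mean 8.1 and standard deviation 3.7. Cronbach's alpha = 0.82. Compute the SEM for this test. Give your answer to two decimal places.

SEM = SD · √(1 − ρ) = 3.7 × √0.18 = 3.7 × 0.4243 = 1.570

1.57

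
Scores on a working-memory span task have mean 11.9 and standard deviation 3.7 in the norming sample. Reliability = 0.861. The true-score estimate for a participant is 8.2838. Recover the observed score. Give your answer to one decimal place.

T̂ = ρX + (1 − ρ)μ  ⇒  X = (T̂ − (1 − ρ)μ) / ρ
X = (8.2838 − 0.139 × 11.9) / 0.861 = (8.2838 − 1.6541) / 0.861 = 6.6297 / 0.861 = 7.700

7.7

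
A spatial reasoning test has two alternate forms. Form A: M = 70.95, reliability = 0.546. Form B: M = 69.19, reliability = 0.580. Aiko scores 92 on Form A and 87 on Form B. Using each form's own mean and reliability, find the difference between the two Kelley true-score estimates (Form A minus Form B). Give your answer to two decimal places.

2.92

T̂_A = 0.546(92) + 0.454(70.95) = 82.4433
T̂_B = 0.580(87) + 0.420(69.19) = 79.5198
T̂_A − T̂_B = 2.9235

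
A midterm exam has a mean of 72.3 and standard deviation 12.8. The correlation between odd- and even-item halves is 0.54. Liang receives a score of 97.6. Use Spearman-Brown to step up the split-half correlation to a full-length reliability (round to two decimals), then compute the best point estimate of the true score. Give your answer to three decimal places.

Spearman-Brown: ρ = 2r/(1 + r) = 2(0.54)/(1 + 0.54) = 1.080/1.54 = 0.7013 → 0.70
T̂ = ρX + (1 − ρ)μ
  = 0.70 × 97.6 + 0.30 × 72.3
  = 68.320 + 21.690
  = 90.0100
  ≈ 90.010

90.010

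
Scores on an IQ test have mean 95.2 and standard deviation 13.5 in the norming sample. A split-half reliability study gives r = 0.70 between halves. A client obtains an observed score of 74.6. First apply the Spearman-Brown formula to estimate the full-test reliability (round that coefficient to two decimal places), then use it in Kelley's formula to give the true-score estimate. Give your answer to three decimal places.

Spearman-Brown: ρ = 2r/(1 + r) = 2(0.70)/(1 + 0.70) = 1.400/1.70 = 0.8235 → 0.82
T̂ = 0.82(74.6) + 0.18(95.2) = 61.172 + 17.136 = 78.3080 → 78.308

78.308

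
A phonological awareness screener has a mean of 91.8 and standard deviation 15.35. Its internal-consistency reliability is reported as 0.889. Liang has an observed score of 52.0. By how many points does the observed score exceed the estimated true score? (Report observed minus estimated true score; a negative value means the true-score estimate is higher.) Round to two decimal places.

-4.42

T̂ = ρX + (1 − ρ)μ
  = 0.889 × 52.0 + 0.111 × 91.8
  = 46.2280 + 10.1898
  = 56.4178
  ≈ 56.418
X − T̂ = 52.0 − 56.418 = -4.418 → -4.42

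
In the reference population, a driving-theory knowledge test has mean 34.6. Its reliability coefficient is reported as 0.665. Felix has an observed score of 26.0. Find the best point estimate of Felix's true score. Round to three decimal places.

28.881

T̂ = 0.665(26.0) + 0.335(34.6) = 17.2900 + 11.5910 = 28.8810 → 28.881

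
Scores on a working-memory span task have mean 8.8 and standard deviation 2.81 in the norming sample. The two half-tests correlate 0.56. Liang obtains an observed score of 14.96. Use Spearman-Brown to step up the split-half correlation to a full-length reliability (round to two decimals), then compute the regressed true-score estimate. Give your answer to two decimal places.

Spearman-Brown: ρ = 2r/(1 + r) = 2(0.56)/(1 + 0.56) = 1.120/1.56 = 0.7179 → 0.72
T̂ = 0.72(14.96) + 0.28(8.8) = 10.7712 + 2.464 = 13.235 → 13.24

13.24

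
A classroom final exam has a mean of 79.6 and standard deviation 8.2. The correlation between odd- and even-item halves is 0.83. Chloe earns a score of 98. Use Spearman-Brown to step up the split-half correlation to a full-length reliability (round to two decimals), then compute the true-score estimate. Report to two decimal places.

96.34

Spearman-Brown: ρ = 2r/(1 + r) = 2(0.83)/(1 + 0.83) = 1.660/1.83 = 0.9071 → 0.91
Weight the observed score by reliability and the mean by (1 − reliability): T̂ = 0.91·98 + 0.09·79.6 = 89.18 + 7.164 = 96.344.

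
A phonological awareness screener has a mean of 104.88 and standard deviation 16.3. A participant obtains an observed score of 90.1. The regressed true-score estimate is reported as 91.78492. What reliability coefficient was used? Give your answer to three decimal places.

0.886

T̂ = ρX + (1 − ρ)μ  ⇒  T̂ − μ = ρ(X − μ)
ρ = (T̂ − μ)/(X − μ) = (91.78492 − 104.88) / (90.1 − 104.88) = -13.09508 / -14.78 = 0.88600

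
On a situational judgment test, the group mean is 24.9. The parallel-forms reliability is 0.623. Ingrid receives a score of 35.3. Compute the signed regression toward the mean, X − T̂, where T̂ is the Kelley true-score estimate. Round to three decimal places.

3.921

Weight the observed score by reliability and the mean by (1 − reliability): T̂ = 0.623·35.3 + 0.377·24.9 = 21.9919 + 9.3873 = 31.37920.
X − T̂ = 35.3 − 31.3792 = 3.9208 → 3.921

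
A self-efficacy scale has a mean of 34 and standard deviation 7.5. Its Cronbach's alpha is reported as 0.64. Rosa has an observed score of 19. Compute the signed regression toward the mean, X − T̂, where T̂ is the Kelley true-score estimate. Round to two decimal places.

Regress the observed score toward the mean by the unreliability: T̂ = 0.64·19 + 0.36·34 = 12.16 + 12.24 = 24.4000.
X − T̂ = 19 − 24.400 = -5.400 → -5.40

-5.40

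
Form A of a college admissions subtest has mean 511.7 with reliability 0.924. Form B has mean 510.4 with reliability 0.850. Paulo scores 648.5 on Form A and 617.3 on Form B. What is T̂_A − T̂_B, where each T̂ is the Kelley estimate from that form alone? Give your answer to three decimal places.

T̂_A = 0.924(648.5) + 0.076(511.7) = 638.10320
T̂_B = 0.850(617.3) + 0.150(510.4) = 601.26500
T̂_A − T̂_B = 36.83820

36.838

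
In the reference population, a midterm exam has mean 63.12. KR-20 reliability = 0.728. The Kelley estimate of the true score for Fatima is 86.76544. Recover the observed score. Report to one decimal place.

95.6

T̂ = ρX + (1 − ρ)μ  ⇒  X = (T̂ − (1 − ρ)μ) / ρ
X = (86.76544 − 0.272 × 63.12) / 0.728 = (86.76544 − 17.16864) / 0.728 = 69.59680 / 0.728 = 95.600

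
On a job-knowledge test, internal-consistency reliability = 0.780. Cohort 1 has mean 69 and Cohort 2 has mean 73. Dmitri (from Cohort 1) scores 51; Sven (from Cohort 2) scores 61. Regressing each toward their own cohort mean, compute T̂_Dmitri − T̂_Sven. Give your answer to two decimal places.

-8.68

T̂_Dmitri = 0.780(51) + 0.220(69) = 54.9600
T̂_Sven = 0.780(61) + 0.220(73) = 63.6400
Difference = 54.9600 − 63.6400 = -8.6800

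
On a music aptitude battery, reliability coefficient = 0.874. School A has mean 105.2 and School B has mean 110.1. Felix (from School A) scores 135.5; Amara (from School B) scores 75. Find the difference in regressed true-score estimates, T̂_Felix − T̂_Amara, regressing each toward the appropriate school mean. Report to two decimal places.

T̂_Felix = 0.874(135.5) + 0.126(105.2) = 131.6822
T̂_Amara = 0.874(75) + 0.126(110.1) = 79.4226
Difference = 131.6822 − 79.4226 = 52.2596

52.26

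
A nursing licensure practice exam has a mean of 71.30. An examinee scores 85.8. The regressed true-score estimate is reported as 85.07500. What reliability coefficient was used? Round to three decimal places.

T̂ = ρX + (1 − ρ)μ  ⇒  T̂ − μ = ρ(X − μ)
ρ = (T̂ − μ)/(X − μ) = (85.07500 − 71.30) / (85.8 − 71.30) = 13.77500 / 14.50 = 0.95000

0.950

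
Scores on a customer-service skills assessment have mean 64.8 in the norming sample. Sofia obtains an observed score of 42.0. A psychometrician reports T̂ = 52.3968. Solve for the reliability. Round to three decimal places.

T̂ = ρX + (1 − ρ)μ  ⇒  T̂ − μ = ρ(X − μ)
ρ = (T̂ − μ)/(X − μ) = (52.3968 − 64.8) / (42.0 − 64.8) = -12.4032 / -22.8 = 0.54400

0.544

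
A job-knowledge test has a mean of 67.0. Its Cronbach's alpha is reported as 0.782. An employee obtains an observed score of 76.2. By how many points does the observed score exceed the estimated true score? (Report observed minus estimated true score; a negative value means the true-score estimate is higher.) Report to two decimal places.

2.01

Kelley's formula gives T̂ = 0.782·76.2 + 0.218·67.0 = 59.5884 + 14.6060 = 74.1944.
X − T̂ = 76.2 − 74.194 = 2.006 → 2.01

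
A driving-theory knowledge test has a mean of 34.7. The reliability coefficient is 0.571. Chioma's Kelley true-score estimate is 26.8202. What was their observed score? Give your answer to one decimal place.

20.9

T̂ = ρX + (1 − ρ)μ  ⇒  X = (T̂ − (1 − ρ)μ) / ρ
X = (26.8202 − 0.429 × 34.7) / 0.571 = (26.8202 − 14.8863) / 0.571 = 11.9339 / 0.571 = 20.900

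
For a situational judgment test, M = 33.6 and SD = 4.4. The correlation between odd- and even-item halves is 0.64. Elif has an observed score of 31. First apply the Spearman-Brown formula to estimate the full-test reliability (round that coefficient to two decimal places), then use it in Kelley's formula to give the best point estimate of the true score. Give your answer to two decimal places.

31.57

Spearman-Brown: ρ = 2r/(1 + r) = 2(0.64)/(1 + 0.64) = 1.280/1.64 = 0.7805 → 0.78
T̂ = 0.78(31) + 0.22(33.6) = 24.18 + 7.392 = 31.572 → 31.57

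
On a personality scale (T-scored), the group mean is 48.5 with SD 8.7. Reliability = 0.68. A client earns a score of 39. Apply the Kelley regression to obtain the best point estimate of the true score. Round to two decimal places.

T̂ = 0.68(39) + 0.32(48.5) = 26.52 + 15.520 = 42.040 → 42.04

42.04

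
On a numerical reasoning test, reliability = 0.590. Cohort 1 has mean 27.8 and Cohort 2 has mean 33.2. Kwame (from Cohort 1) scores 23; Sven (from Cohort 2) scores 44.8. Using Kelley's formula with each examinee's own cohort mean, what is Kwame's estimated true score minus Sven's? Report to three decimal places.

T̂_Kwame = 0.590(23) + 0.410(27.8) = 24.96800
T̂_Sven = 0.590(44.8) + 0.410(33.2) = 40.04400
Difference = 24.96800 − 40.04400 = -15.07600

-15.076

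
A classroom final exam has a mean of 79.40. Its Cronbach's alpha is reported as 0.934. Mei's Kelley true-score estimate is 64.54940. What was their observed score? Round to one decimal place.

63.5

T̂ = ρX + (1 − ρ)μ  ⇒  X = (T̂ − (1 − ρ)μ) / ρ
X = (64.54940 − 0.066 × 79.40) / 0.934 = (64.54940 − 5.24040) / 0.934 = 59.30900 / 0.934 = 63.500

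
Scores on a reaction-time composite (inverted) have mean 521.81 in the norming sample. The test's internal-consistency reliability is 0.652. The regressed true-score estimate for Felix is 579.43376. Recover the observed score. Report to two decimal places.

610.19

T̂ = ρX + (1 − ρ)μ  ⇒  X = (T̂ − (1 − ρ)μ) / ρ
X = (579.43376 − 0.348 × 521.81) / 0.652 = (579.43376 − 181.58988) / 0.652 = 397.84388 / 0.652 = 610.1900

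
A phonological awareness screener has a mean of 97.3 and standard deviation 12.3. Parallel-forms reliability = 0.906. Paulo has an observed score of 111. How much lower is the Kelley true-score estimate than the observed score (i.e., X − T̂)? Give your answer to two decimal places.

Regress the observed score toward the mean by the unreliability: T̂ = 0.906·111 + 0.094·97.3 = 100.566 + 9.1462 = 109.7122.
X − T̂ = 111 − 109.712 = 1.288 → 1.29

1.29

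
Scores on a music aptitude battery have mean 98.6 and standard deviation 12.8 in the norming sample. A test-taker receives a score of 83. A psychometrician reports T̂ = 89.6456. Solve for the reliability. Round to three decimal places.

0.574

T̂ = ρX + (1 − ρ)μ  ⇒  T̂ − μ = ρ(X − μ)
ρ = (T̂ − μ)/(X − μ) = (89.6456 − 98.6) / (83 − 98.6) = -8.9544 / -15.6 = 0.57400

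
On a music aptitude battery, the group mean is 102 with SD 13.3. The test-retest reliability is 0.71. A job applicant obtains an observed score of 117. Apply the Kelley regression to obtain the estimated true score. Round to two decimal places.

T̂ = ρX + (1 − ρ)μ
  = 0.71 × 117 + 0.29 × 102
  = 83.07 + 29.58
  = 112.650
  ≈ 112.65

112.65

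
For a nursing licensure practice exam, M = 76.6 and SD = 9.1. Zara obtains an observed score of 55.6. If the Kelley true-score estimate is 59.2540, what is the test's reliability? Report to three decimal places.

0.826

T̂ = ρX + (1 − ρ)μ  ⇒  T̂ − μ = ρ(X − μ)
ρ = (T̂ − μ)/(X − μ) = (59.2540 − 76.6) / (55.6 − 76.6) = -17.3460 / -21.0 = 0.82600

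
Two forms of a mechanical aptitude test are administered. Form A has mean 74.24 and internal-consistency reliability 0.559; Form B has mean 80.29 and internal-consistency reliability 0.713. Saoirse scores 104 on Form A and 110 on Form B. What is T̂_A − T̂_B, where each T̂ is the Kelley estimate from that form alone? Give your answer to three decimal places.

T̂_A = 0.559(104) + 0.441(74.24) = 90.87584
T̂_B = 0.713(110) + 0.287(80.29) = 101.47323
T̂_A − T̂_B = -10.59739

-10.597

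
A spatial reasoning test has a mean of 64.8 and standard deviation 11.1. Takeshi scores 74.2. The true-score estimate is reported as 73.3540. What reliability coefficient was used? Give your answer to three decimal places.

0.910

T̂ = ρX + (1 − ρ)μ  ⇒  T̂ − μ = ρ(X − μ)
ρ = (T̂ − μ)/(X − μ) = (73.3540 − 64.8) / (74.2 − 64.8) = 8.5540 / 9.4 = 0.91000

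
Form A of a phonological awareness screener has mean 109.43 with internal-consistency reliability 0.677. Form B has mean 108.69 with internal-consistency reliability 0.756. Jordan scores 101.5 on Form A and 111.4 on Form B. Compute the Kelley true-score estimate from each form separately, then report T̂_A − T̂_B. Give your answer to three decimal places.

T̂_A = 0.677(101.5) + 0.323(109.43) = 104.06139
T̂_B = 0.756(111.4) + 0.244(108.69) = 110.73876
T̂_A − T̂_B = -6.67737

-6.677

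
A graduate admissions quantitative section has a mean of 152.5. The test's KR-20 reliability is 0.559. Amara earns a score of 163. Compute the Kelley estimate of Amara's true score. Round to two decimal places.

T̂ = 0.559(163) + 0.441(152.5) = 91.117 + 67.2525 = 158.370 → 158.37

158.37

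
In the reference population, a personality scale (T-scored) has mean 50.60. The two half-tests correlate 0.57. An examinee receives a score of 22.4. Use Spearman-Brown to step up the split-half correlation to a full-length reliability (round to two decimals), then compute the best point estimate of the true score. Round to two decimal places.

Spearman-Brown: ρ = 2r/(1 + r) = 2(0.57)/(1 + 0.57) = 1.140/1.57 = 0.7261 → 0.73
T̂ = ρX + (1 − ρ)μ
  = 0.73 × 22.4 + 0.27 × 50.60
  = 16.352 + 13.6620
  = 30.014
  ≈ 30.01

30.01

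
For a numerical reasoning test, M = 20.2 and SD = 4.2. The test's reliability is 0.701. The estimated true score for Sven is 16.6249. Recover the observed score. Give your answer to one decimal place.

T̂ = ρX + (1 − ρ)μ  ⇒  X = (T̂ − (1 − ρ)μ) / ρ
X = (16.6249 − 0.299 × 20.2) / 0.701 = (16.6249 − 6.0398) / 0.701 = 10.5851 / 0.701 = 15.100

15.1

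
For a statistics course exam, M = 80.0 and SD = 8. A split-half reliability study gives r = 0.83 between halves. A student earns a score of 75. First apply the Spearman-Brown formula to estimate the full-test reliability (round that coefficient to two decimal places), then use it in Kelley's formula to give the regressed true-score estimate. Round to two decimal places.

Spearman-Brown: ρ = 2r/(1 + r) = 2(0.83)/(1 + 0.83) = 1.660/1.83 = 0.9071 → 0.91
Regress the observed score toward the mean by the unreliability: T̂ = 0.91·75 + 0.09·80.0 = 68.25 + 7.200 = 75.450.

75.45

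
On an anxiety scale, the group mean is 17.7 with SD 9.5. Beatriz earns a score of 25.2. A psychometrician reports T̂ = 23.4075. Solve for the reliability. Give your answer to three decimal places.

T̂ = ρX + (1 − ρ)μ  ⇒  T̂ − μ = ρ(X − μ)
ρ = (T̂ − μ)/(X − μ) = (23.4075 − 17.7) / (25.2 − 17.7) = 5.7075 / 7.5 = 0.76100

0.761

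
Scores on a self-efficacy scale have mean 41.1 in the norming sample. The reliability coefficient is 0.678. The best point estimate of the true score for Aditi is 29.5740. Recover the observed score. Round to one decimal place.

T̂ = ρX + (1 − ρ)μ  ⇒  X = (T̂ − (1 − ρ)μ) / ρ
X = (29.5740 − 0.322 × 41.1) / 0.678 = (29.5740 − 13.2342) / 0.678 = 16.3398 / 0.678 = 24.100

24.1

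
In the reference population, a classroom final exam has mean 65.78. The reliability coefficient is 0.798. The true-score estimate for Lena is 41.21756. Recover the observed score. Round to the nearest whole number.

T̂ = ρX + (1 − ρ)μ  ⇒  X = (T̂ − (1 − ρ)μ) / ρ
X = (41.21756 − 0.202 × 65.78) / 0.798 = (41.21756 − 13.28756) / 0.798 = 27.93000 / 0.798 = 35.00

35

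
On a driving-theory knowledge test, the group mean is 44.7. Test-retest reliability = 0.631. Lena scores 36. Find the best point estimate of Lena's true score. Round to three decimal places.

Regress the observed score toward the mean by the unreliability: T̂ = 0.631·36 + 0.369·44.7 = 22.716 + 16.4943 = 39.2103.

39.210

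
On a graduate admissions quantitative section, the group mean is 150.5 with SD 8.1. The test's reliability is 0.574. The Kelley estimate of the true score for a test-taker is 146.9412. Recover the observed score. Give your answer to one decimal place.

144.3

T̂ = ρX + (1 − ρ)μ  ⇒  X = (T̂ − (1 − ρ)μ) / ρ
X = (146.9412 − 0.426 × 150.5) / 0.574 = (146.9412 − 64.1130) / 0.574 = 82.8282 / 0.574 = 144.300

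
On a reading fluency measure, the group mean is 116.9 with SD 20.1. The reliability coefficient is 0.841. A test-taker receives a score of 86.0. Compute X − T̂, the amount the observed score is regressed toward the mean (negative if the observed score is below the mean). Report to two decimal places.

T̂ = 0.841(86.0) + 0.159(116.9) = 72.3260 + 18.5871 = 90.9131 → 90.913
X − T̂ = 86.0 − 90.913 = -4.913 → -4.91

-4.91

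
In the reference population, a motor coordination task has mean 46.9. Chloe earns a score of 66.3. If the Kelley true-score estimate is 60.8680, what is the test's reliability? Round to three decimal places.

0.720

T̂ = ρX + (1 − ρ)μ  ⇒  T̂ − μ = ρ(X − μ)
ρ = (T̂ − μ)/(X − μ) = (60.8680 − 46.9) / (66.3 − 46.9) = 13.9680 / 19.4 = 0.72000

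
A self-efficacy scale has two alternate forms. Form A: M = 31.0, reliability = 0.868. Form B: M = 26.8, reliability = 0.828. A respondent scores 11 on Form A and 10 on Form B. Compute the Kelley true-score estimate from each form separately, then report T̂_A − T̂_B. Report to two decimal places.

0.75

T̂_A = 0.868(11) + 0.132(31.0) = 13.6400
T̂_B = 0.828(10) + 0.172(26.8) = 12.8896
T̂_A − T̂_B = 0.7504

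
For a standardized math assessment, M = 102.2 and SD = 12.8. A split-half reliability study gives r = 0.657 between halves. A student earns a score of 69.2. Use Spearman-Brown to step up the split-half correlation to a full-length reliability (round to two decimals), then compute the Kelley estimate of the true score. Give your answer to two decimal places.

76.13

Spearman-Brown: ρ = 2r/(1 + r) = 2(0.657)/(1 + 0.657) = 1.3140/1.657 = 0.7930 → 0.79
Regress the observed score toward the mean by the unreliability: T̂ = 0.79·69.2 + 0.21·102.2 = 54.668 + 21.462 = 76.130.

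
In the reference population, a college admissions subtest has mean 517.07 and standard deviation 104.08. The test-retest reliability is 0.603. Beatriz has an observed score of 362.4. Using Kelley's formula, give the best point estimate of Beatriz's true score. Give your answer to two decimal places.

423.80

Kelley's formula gives T̂ = 0.603·362.4 + 0.397·517.07 = 218.5272 + 205.27679 = 423.804.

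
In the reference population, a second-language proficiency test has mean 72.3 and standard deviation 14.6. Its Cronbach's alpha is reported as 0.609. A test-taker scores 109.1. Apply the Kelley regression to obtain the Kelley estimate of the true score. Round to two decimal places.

94.71

T̂ = ρX + (1 − ρ)μ
  = 0.609 × 109.1 + 0.391 × 72.3
  = 66.4419 + 28.2693
  = 94.711
  ≈ 94.71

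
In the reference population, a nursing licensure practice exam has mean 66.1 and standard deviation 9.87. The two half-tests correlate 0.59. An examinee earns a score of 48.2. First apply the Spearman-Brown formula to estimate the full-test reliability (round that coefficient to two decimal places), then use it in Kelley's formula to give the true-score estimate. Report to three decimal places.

52.854

Spearman-Brown: ρ = 2r/(1 + r) = 2(0.59)/(1 + 0.59) = 1.180/1.59 = 0.7421 → 0.74
T̂ = 0.74(48.2) + 0.26(66.1) = 35.668 + 17.186 = 52.8540 → 52.854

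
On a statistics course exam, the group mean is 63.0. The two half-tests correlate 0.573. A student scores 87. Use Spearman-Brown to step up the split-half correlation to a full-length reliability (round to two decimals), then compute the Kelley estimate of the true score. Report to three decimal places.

80.520

Spearman-Brown: ρ = 2r/(1 + r) = 2(0.573)/(1 + 0.573) = 1.1460/1.573 = 0.7285 → 0.73
Regress the observed score toward the mean by the unreliability: T̂ = 0.73·87 + 0.27·63.0 = 63.51 + 17.010 = 80.5200.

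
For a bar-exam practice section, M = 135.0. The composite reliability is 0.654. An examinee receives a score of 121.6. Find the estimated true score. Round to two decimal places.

T̂ = 0.654(121.6) + 0.346(135.0) = 79.5264 + 46.7100 = 126.236 → 126.24

126.24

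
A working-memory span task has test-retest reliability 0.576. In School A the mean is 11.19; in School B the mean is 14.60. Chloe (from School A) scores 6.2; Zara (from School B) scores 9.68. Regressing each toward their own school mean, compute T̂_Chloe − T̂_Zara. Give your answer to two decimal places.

T̂_Chloe = 0.576(6.2) + 0.424(11.19) = 8.3158
T̂_Zara = 0.576(9.68) + 0.424(14.60) = 11.7661
Difference = 8.3158 − 11.7661 = -3.4503

-3.45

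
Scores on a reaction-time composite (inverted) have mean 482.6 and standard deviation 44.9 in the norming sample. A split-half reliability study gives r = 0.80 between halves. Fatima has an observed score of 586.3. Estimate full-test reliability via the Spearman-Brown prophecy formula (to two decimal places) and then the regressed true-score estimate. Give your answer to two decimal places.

574.89

Spearman-Brown: ρ = 2r/(1 + r) = 2(0.80)/(1 + 0.80) = 1.600/1.80 = 0.8889 → 0.89
T̂ = ρX + (1 − ρ)μ
  = 0.89 × 586.3 + 0.11 × 482.6
  = 521.807 + 53.086
  = 574.893
  ≈ 574.89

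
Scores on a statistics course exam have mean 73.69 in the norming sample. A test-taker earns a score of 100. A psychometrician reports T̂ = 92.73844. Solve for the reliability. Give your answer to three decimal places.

T̂ = ρX + (1 − ρ)μ  ⇒  T̂ − μ = ρ(X − μ)
ρ = (T̂ − μ)/(X − μ) = (92.73844 − 73.69) / (100 − 73.69) = 19.04844 / 26.31 = 0.72400

0.724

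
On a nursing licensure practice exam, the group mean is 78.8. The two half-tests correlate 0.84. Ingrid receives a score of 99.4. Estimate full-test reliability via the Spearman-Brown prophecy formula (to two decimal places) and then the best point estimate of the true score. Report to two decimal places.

97.55

Spearman-Brown: ρ = 2r/(1 + r) = 2(0.84)/(1 + 0.84) = 1.680/1.84 = 0.9130 → 0.91
Regress the observed score toward the mean by the unreliability: T̂ = 0.91·99.4 + 0.09·78.8 = 90.454 + 7.092 = 97.546.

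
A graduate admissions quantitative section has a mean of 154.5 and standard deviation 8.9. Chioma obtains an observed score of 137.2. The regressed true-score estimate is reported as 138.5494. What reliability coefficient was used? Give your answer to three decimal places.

T̂ = ρX + (1 − ρ)μ  ⇒  T̂ − μ = ρ(X − μ)
ρ = (T̂ − μ)/(X − μ) = (138.5494 − 154.5) / (137.2 − 154.5) = -15.9506 / -17.3 = 0.92200

0.922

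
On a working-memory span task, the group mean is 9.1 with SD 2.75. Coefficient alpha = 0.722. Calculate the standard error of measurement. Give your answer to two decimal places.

1.45

SEM = SD · √(1 − ρ) = 2.75 × √0.278 = 2.75 × 0.5273 = 1.450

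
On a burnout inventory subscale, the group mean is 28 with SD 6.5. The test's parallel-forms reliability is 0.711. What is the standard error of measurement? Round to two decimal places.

SEM = SD · √(1 − ρ) = 6.5 × √0.289 = 6.5 × 0.5376 = 3.494

3.49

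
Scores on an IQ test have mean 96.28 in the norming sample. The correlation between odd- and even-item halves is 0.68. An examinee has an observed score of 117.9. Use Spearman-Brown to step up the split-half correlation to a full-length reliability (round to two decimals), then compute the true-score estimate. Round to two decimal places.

113.79

Spearman-Brown: ρ = 2r/(1 + r) = 2(0.68)/(1 + 0.68) = 1.360/1.68 = 0.8095 → 0.81
T̂ = ρX + (1 − ρ)μ
  = 0.81 × 117.9 + 0.19 × 96.28
  = 95.499 + 18.2932
  = 113.792
  ≈ 113.79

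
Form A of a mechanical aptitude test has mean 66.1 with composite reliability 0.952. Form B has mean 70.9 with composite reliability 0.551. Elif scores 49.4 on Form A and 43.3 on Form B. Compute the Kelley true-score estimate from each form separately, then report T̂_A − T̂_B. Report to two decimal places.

-5.49

T̂_A = 0.952(49.4) + 0.048(66.1) = 50.2016
T̂_B = 0.551(43.3) + 0.449(70.9) = 55.6924
T̂_A − T̂_B = -5.4908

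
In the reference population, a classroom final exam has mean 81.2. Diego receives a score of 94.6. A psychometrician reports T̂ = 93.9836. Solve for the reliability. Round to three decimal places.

T̂ = ρX + (1 − ρ)μ  ⇒  T̂ − μ = ρ(X − μ)
ρ = (T̂ − μ)/(X − μ) = (93.9836 − 81.2) / (94.6 − 81.2) = 12.7836 / 13.4 = 0.95400

0.954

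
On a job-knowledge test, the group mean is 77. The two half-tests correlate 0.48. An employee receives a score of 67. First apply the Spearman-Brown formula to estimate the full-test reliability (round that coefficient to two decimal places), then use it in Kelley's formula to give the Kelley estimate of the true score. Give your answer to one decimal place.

Spearman-Brown: ρ = 2r/(1 + r) = 2(0.48)/(1 + 0.48) = 0.960/1.48 = 0.6486 → 0.65
Weight the observed score by reliability and the mean by (1 − reliability): T̂ = 0.65·67 + 0.35·77 = 43.55 + 26.95 = 70.50.

70.5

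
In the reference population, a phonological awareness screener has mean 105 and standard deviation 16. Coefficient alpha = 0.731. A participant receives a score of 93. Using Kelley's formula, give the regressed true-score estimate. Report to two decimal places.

96.23

T̂ = ρX + (1 − ρ)μ
  = 0.731 × 93 + 0.269 × 105
  = 67.983 + 28.245
  = 96.228
  ≈ 96.23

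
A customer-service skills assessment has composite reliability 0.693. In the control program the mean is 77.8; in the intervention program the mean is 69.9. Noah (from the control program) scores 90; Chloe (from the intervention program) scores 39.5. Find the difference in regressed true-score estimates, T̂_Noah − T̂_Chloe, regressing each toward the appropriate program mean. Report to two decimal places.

37.42

T̂_Noah = 0.693(90) + 0.307(77.8) = 86.2546
T̂_Chloe = 0.693(39.5) + 0.307(69.9) = 48.8328
Difference = 86.2546 − 48.8328 = 37.4218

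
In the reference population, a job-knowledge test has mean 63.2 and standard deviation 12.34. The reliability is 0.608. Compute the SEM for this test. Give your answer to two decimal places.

SEM = SD · √(1 − ρ) = 12.34 × √0.392 = 12.34 × 0.6261 = 7.726

7.73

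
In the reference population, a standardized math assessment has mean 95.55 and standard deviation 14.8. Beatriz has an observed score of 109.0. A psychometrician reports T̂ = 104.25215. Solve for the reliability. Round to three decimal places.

T̂ = ρX + (1 − ρ)μ  ⇒  T̂ − μ = ρ(X − μ)
ρ = (T̂ − μ)/(X − μ) = (104.25215 − 95.55) / (109.0 − 95.55) = 8.70215 / 13.45 = 0.64700

0.647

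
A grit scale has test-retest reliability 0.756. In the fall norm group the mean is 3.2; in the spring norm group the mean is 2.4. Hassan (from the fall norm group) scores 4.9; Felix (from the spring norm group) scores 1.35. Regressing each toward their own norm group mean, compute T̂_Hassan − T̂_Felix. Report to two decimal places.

2.88

T̂_Hassan = 0.756(4.9) + 0.244(3.2) = 4.4852
T̂_Felix = 0.756(1.35) + 0.244(2.4) = 1.6062
Difference = 4.4852 − 1.6062 = 2.8790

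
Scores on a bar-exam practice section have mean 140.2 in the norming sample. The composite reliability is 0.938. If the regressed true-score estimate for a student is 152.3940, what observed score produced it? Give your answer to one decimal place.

153.2

T̂ = ρX + (1 − ρ)μ  ⇒  X = (T̂ − (1 − ρ)μ) / ρ
X = (152.3940 − 0.062 × 140.2) / 0.938 = (152.3940 − 8.6924) / 0.938 = 143.7016 / 0.938 = 153.200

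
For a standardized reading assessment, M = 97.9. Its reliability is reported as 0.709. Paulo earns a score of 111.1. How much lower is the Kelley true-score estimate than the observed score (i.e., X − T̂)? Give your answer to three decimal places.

3.841

T̂ = ρX + (1 − ρ)μ
  = 0.709 × 111.1 + 0.291 × 97.9
  = 78.7699 + 28.4889
  = 107.25880
  ≈ 107.2588
X − T̂ = 111.1 − 107.2588 = 3.8412 → 3.841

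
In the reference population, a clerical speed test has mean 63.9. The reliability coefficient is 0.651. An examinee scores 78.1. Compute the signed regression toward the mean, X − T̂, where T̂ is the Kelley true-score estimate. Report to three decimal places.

4.956

T̂ = ρX + (1 − ρ)μ
  = 0.651 × 78.1 + 0.349 × 63.9
  = 50.8431 + 22.3011
  = 73.14420
  ≈ 73.1442
X − T̂ = 78.1 − 73.1442 = 4.9558 → 4.956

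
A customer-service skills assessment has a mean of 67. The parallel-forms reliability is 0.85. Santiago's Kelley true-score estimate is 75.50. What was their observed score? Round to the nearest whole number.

T̂ = ρX + (1 − ρ)μ  ⇒  X = (T̂ − (1 − ρ)μ) / ρ
X = (75.50 − 0.15 × 67) / 0.85 = (75.50 − 10.05) / 0.85 = 65.45 / 0.85 = 77.00

77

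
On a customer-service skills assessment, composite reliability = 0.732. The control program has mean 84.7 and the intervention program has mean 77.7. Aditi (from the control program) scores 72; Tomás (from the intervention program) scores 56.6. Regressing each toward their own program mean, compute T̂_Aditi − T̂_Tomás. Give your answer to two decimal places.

T̂_Aditi = 0.732(72) + 0.268(84.7) = 75.4036
T̂_Tomás = 0.732(56.6) + 0.268(77.7) = 62.2548
Difference = 75.4036 − 62.2548 = 13.1488

13.15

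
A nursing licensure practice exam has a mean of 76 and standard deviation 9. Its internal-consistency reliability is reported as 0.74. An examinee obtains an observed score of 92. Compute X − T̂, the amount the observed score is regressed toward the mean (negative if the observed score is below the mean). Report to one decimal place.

T̂ = 0.74(92) + 0.26(76) = 68.08 + 19.76 = 87.840 → 87.84
X − T̂ = 92 − 87.84 = 4.16 → 4.2

4.2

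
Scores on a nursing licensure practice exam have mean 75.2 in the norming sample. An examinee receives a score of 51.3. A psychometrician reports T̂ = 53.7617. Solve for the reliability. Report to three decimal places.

0.897

T̂ = ρX + (1 − ρ)μ  ⇒  T̂ − μ = ρ(X − μ)
ρ = (T̂ − μ)/(X − μ) = (53.7617 − 75.2) / (51.3 − 75.2) = -21.4383 / -23.9 = 0.89700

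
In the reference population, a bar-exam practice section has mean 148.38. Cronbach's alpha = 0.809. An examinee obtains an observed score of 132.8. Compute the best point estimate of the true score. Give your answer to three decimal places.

135.776

Regress the observed score toward the mean by the unreliability: T̂ = 0.809·132.8 + 0.191·148.38 = 107.4352 + 28.34058 = 135.7758.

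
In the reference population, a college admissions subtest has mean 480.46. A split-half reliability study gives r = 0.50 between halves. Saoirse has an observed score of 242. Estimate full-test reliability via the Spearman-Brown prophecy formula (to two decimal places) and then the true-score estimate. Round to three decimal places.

320.692

Spearman-Brown: ρ = 2r/(1 + r) = 2(0.50)/(1 + 0.50) = 1.000/1.50 = 0.6667 → 0.67
T̂ = 0.67(242) + 0.33(480.46) = 162.14 + 158.5518 = 320.6918 → 320.692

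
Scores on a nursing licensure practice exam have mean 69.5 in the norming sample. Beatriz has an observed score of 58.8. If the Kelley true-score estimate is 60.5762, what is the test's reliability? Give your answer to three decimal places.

T̂ = ρX + (1 − ρ)μ  ⇒  T̂ − μ = ρ(X − μ)
ρ = (T̂ − μ)/(X − μ) = (60.5762 − 69.5) / (58.8 − 69.5) = -8.9238 / -10.7 = 0.83400

0.834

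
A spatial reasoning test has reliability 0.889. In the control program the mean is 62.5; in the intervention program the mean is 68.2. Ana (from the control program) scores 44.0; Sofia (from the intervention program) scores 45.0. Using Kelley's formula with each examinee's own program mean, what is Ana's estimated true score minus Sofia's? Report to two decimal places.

T̂_Ana = 0.889(44.0) + 0.111(62.5) = 46.0535
T̂_Sofia = 0.889(45.0) + 0.111(68.2) = 47.5752
Difference = 46.0535 − 47.5752 = -1.5217

-1.52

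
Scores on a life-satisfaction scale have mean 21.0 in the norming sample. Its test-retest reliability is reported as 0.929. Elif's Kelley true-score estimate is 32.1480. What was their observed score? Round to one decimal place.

T̂ = ρX + (1 − ρ)μ  ⇒  X = (T̂ − (1 − ρ)μ) / ρ
X = (32.1480 − 0.071 × 21.0) / 0.929 = (32.1480 − 1.4910) / 0.929 = 30.6570 / 0.929 = 33.000

33.0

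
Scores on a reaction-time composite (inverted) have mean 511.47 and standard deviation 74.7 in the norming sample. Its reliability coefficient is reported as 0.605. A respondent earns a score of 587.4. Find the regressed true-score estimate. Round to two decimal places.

557.41

T̂ = 0.605(587.4) + 0.395(511.47) = 355.3770 + 202.03065 = 557.408 → 557.41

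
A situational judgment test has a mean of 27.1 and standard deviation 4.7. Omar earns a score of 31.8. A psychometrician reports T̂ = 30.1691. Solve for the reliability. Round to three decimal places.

0.653

T̂ = ρX + (1 − ρ)μ  ⇒  T̂ − μ = ρ(X − μ)
ρ = (T̂ − μ)/(X − μ) = (30.1691 − 27.1) / (31.8 − 27.1) = 3.0691 / 4.7 = 0.65300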